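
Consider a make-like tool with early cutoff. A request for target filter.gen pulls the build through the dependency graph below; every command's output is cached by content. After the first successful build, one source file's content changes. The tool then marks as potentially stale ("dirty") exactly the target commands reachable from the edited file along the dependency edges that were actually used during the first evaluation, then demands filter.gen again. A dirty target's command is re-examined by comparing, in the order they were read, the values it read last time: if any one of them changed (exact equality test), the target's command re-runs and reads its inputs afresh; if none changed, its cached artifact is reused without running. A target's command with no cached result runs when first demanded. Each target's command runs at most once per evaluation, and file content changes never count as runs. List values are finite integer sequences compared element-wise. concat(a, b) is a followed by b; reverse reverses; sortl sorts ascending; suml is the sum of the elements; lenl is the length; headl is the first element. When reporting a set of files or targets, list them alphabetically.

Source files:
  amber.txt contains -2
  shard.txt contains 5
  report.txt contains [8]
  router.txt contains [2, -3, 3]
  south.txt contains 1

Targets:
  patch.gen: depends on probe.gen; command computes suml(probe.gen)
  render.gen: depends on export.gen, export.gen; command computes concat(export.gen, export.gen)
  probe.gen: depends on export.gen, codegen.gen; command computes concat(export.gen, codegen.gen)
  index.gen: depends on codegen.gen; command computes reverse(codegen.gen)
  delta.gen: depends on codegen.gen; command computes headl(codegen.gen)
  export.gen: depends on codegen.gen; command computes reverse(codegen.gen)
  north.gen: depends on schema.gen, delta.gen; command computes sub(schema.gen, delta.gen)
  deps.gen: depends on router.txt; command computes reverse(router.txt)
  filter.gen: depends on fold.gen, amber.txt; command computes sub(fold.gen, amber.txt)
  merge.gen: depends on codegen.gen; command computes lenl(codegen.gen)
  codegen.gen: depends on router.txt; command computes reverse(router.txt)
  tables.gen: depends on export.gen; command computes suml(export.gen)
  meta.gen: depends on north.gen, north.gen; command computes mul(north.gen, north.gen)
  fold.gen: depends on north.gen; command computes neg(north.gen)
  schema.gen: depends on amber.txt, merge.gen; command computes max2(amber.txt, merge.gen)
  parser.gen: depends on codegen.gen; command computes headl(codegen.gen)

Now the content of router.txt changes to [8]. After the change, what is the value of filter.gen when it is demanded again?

Demanding filter.gen again yields 9.

First demand of the output computes:
  codegen.gen = reverse([2, -3, 3]) = [3, -3, 2]
  delta.gen = headl([3, -3, 2]) = 3
  merge.gen = lenl([3, -3, 2]) = 3
  schema.gen = max2(-2, 3) = 3
  north.gen = sub(3, 3) = 0
  fold.gen = neg(0) = 0
  filter.gen = sub(0, -2) = 2

After the edit, cleaning proceeds:
  codegen.gen: a read changed (router.txt [2, -3, 3]->[8]) — executes, giving [8].
  delta.gen: a read changed (codegen.gen [3, -3, 2]->[8]) — executes, giving 8.
  merge.gen: a read changed (codegen.gen [3, -3, 2]->[8]) — executes, giving 1.
  schema.gen: a read changed (merge.gen 3->1) — executes, giving 1.
  north.gen: a read changed (schema.gen 3->1; delta.gen 3->8) — executes, giving -7.
  fold.gen: a read changed (north.gen 0->-7) — executes, giving 7.
  filter.gen: a read changed (fold.gen 0->7) — executes, giving 9.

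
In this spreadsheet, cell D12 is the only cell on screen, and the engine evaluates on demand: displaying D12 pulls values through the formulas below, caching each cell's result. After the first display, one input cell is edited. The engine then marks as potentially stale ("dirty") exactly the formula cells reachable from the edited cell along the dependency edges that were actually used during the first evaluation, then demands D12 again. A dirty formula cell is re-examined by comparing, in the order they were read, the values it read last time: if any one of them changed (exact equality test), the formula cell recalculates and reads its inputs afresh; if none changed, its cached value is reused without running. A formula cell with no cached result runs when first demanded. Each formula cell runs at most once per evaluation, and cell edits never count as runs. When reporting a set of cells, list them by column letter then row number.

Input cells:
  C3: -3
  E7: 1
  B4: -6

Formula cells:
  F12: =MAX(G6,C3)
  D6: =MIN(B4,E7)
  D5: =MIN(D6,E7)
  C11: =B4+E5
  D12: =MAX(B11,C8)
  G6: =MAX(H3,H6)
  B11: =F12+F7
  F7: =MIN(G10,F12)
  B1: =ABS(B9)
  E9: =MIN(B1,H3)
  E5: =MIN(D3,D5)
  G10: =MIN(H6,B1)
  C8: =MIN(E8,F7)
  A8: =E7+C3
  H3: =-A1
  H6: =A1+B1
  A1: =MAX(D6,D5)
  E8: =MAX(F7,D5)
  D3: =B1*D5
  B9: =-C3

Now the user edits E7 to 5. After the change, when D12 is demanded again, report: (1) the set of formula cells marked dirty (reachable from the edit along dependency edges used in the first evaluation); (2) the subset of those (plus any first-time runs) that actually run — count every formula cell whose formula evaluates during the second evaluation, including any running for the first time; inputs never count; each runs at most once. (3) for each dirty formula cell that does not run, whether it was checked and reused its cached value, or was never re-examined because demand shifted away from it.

Initial pass — values computed on the first demand:
  B9 = -(-3) = 3
  B1 = ABS(3) = 3
  D6 = MIN(-6, 1) = -6
  D5 = MIN(-6, 1) = -6
  A1 = MAX(-6, -6) = -6
  H3 = -(-6) = 6
  H6 = -6 + 3 = -3
  G6 = MAX(6, -3) = 6
  F12 = MAX(6, -3) = 6
  G10 = MIN(-3, 3) = -3
  F7 = MIN(-3, 6) = -3
  B11 = 6 + -3 = 3
  E8 = MAX(-3, -6) = -3
  C8 = MIN(-3, -3) = -3
  D12 = MAX(3, -3) = 3

Second demand — change propagation:
  D6: re-runs because E7 1->5; new result -6 (unchanged).
  D5: re-runs because E7 1->5; new result -6 (unchanged).
  A1: re-examined; everything it read last time is the same (D6 unchanged, D5 unchanged) — cache -6 kept, no run.
  H3: re-examined; everything it read last time is the same (A1 unchanged) — cache 6 kept, no run.
  H6: re-examined; everything it read last time is the same (A1 unchanged, B1 unchanged) — cache -3 kept, no run.
  G6: re-examined; everything it read last time is the same (H3 unchanged, H6 unchanged) — cache 6 kept, no run.
  F12: re-examined; everything it read last time is the same (G6 unchanged, C3 unchanged) — cache 6 kept, no run.
  G10: re-examined; everything it read last time is the same (H6 unchanged, B1 unchanged) — cache -3 kept, no run.
  F7: re-examined; everything it read last time is the same (G10 unchanged, F12 unchanged) — cache -3 kept, no run.
  B11: re-examined; everything it read last time is the same (F12 unchanged, F7 unchanged) — cache 3 kept, no run.
  E8: re-examined; everything it read last time is the same (F7 unchanged, D5 unchanged) — cache -3 kept, no run.
  C8: re-examined; everything it read last time is the same (E8 unchanged, F7 unchanged) — cache -3 kept, no run.
  D12: re-examined; everything it read last time is the same (B11 unchanged, C8 unchanged) — cache 3 kept, no run.

The important point: at A1 every value read last time is unchanged, so the dirty flag clears without a run.

Dirty set: A1, B11, C8, D5, D6, D12, E8, F7, F12, G6, G10, H3, H6.
Run set: D5, D6 (2 run).
Re-examined without running (cache reused): A1, B11, C8, D12, E8, F7, F12, G6, G10, H3, H6.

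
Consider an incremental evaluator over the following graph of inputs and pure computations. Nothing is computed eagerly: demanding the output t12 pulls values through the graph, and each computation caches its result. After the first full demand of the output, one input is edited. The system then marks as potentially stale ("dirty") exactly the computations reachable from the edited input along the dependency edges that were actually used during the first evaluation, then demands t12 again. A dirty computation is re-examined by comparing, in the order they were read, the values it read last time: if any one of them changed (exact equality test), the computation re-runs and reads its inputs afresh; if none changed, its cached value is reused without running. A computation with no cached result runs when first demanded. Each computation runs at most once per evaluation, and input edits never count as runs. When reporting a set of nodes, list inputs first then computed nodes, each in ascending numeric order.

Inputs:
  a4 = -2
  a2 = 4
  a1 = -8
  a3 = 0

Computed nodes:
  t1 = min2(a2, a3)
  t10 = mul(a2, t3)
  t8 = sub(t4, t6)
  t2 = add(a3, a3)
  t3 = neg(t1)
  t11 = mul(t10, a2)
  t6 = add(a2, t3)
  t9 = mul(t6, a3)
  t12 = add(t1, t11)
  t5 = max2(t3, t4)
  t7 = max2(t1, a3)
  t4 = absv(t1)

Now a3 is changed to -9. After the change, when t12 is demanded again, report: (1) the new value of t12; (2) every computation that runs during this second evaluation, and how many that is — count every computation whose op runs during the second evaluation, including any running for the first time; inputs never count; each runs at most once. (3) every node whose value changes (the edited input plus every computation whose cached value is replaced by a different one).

t12 now evaluates to 135.
Run set: t1, t3, t10, t11, t12 (5 run).
Changed values: a3, t1, t3, t10, t11, t12.

Initial pass — values computed on the first demand:
  t1 = min2(4, 0) = 0
  t3 = neg(0) = 0
  t10 = mul(4, 0) = 0
  t11 = mul(0, 4) = 0
  t12 = add(0, 0) = 0

Second demand — change propagation:
  t1: re-runs because a3 0->-9; new result -9.
  t3: re-runs because t1 0->-9; new result 9.
  t10: re-runs because t3 0->9; new result 36.
  t11: re-runs because t10 0->36; new result 144.
  t12: re-runs because t1 0->-9; t11 0->144; new result 135.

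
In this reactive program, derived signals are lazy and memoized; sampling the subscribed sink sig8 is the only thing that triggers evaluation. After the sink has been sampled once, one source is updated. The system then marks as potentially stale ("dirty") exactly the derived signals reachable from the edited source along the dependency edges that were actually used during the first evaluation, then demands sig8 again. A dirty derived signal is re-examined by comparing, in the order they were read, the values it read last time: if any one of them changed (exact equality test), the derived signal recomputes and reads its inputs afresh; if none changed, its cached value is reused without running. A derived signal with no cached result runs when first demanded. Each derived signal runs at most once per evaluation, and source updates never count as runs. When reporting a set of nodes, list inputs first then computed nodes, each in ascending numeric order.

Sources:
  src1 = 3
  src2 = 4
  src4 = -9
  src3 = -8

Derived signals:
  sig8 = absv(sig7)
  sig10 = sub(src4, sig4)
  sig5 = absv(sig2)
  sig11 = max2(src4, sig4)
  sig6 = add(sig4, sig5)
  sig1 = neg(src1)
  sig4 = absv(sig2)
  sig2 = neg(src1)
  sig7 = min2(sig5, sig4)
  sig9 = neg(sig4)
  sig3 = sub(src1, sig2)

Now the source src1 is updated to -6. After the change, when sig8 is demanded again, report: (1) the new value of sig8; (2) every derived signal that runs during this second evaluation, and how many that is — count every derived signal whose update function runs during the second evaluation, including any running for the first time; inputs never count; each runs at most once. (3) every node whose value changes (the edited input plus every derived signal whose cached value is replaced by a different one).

Demanding sig8 again yields 6.
5 derived signals run: sig2, sig4, sig5, sig7, sig8.
The nodes whose values change: src1, sig2, sig4, sig5, sig7, sig8.

First demand of the output computes:
  sig2 = neg(3) = -3
  sig4 = absv(-3) = 3
  sig5 = absv(-3) = 3
  sig7 = min2(3, 3) = 3
  sig8 = absv(3) = 3

After the edit, cleaning proceeds:
  sig2: a read changed (src1 3->-6) — executes, giving 6.
  sig4: a read changed (sig2 -3->6) — executes, giving 6.
  sig5: a read changed (sig2 -3->6) — executes, giving 6.
  sig7: a read changed (sig5 3->6; sig4 3->6) — executes, giving 6.
  sig8: a read changed (sig7 3->6) — executes, giving 6.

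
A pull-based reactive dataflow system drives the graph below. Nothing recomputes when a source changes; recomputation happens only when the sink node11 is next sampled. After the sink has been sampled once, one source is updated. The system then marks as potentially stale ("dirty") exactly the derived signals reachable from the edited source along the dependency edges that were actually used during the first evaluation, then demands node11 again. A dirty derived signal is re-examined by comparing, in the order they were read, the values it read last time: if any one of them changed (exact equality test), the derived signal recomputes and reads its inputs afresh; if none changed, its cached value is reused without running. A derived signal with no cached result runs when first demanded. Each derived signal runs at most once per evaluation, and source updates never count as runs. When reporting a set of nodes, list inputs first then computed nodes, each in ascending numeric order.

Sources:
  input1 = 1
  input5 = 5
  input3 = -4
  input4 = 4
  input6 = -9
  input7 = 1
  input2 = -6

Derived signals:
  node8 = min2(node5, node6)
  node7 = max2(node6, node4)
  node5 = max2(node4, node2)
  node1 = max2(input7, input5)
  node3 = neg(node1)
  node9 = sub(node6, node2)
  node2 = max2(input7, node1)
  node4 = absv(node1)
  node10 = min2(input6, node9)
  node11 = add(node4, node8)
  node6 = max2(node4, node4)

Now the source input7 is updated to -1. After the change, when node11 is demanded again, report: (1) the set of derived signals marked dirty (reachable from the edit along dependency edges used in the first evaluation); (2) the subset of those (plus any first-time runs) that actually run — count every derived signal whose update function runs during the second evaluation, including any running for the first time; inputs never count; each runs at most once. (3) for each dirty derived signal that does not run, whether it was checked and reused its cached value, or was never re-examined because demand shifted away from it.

Marked dirty: node1, node2, node4, node5, node6, node8, node11.
Derived signals that run: node1, node2 — 2 in total.
Checked but reused from cache: node4, node5, node6, node8, node11.
Key observation: the cutoff stops propagation at node4 — its inputs' values are unchanged, so it reuses its cache.

First evaluation (everything demanded from the output):
  node1 = max2(1, 5) = 5
  node2 = max2(1, 5) = 5
  node4 = absv(5) = 5
  node5 = max2(5, 5) = 5
  node6 = max2(5, 5) = 5
  node8 = min2(5, 5) = 5
  node11 = add(5, 5) = 10

Propagation after the edit:
  node1: runs — input7 1->-1; result 5 (same value as before).
  node2: runs — input7 1->-1; result 5 (same value as before).
  node4: checked — values it read are unchanged (node1 unchanged); reused cached 5 without running.
  node5: checked — values it read are unchanged (node4 unchanged, node2 unchanged); reused cached 5 without running.
  node6: checked — values it read are unchanged (node4 unchanged, node4 unchanged); reused cached 5 without running.
  node8: checked — values it read are unchanged (node5 unchanged, node6 unchanged); reused cached 5 without running.
  node11: checked — values it read are unchanged (node4 unchanged, node8 unchanged); reused cached 10 without running.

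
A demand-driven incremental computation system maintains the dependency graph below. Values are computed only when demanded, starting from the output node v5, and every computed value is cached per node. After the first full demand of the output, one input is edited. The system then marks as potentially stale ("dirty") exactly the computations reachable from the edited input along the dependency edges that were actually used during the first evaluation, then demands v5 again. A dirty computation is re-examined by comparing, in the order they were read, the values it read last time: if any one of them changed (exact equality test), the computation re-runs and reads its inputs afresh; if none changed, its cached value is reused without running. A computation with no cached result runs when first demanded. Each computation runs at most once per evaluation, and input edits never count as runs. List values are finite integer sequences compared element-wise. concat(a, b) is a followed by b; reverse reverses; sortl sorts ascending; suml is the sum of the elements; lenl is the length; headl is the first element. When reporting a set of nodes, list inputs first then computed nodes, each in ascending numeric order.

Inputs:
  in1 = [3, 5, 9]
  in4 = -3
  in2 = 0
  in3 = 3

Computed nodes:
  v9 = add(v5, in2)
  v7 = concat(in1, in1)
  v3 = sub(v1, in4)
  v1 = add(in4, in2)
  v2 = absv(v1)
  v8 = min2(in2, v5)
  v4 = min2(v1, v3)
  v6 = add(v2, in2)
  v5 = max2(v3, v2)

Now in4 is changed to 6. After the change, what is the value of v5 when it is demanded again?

First evaluation (everything demanded from the output):
  v1 = add(-3, 0) = -3
  v2 = absv(-3) = 3
  v3 = sub(-3, -3) = 0
  v5 = max2(0, 3) = 3

Propagation after the edit:
  v1: runs — in4 -3->6; result 6.
  v2: runs — v1 -3->6; result 6.
  v3: runs — v1 -3->6; in4 -3->6; result 0 (same value as before).
  v5: runs — v2 3->6; result 6.

New value of v5: 6.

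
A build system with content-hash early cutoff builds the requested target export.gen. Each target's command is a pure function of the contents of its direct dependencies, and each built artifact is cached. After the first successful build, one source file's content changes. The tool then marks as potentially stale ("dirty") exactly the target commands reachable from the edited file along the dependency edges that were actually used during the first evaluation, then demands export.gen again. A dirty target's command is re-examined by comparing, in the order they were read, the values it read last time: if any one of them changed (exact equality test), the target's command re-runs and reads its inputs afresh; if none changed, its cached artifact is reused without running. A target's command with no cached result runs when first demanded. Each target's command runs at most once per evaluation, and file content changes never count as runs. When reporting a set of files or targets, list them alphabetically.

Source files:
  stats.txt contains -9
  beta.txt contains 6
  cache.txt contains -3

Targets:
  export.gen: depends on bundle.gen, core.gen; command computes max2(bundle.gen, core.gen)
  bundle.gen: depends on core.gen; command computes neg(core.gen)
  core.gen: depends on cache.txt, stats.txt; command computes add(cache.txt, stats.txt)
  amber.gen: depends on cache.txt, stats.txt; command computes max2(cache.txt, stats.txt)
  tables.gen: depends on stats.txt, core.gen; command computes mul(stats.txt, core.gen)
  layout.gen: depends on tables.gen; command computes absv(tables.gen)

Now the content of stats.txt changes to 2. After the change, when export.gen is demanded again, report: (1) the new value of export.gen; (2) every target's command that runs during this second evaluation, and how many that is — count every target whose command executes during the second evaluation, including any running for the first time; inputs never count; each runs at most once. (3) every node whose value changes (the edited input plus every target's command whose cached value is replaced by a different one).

First evaluation (everything demanded from the output):
  core.gen = add(-3, -9) = -12
  bundle.gen = neg(-12) = 12
  export.gen = max2(12, -12) = 12

Propagation after the edit:
  core.gen: runs — stats.txt -9->2; result -1.
  bundle.gen: runs — core.gen -12->-1; result 1.
  export.gen: runs — bundle.gen 12->1; core.gen -12->-1; result 1.

New value of export.gen: 1.
Target commands that run: bundle.gen, core.gen, export.gen — 3 in total.
Values that change: bundle.gen, core.gen, export.gen, stats.txt.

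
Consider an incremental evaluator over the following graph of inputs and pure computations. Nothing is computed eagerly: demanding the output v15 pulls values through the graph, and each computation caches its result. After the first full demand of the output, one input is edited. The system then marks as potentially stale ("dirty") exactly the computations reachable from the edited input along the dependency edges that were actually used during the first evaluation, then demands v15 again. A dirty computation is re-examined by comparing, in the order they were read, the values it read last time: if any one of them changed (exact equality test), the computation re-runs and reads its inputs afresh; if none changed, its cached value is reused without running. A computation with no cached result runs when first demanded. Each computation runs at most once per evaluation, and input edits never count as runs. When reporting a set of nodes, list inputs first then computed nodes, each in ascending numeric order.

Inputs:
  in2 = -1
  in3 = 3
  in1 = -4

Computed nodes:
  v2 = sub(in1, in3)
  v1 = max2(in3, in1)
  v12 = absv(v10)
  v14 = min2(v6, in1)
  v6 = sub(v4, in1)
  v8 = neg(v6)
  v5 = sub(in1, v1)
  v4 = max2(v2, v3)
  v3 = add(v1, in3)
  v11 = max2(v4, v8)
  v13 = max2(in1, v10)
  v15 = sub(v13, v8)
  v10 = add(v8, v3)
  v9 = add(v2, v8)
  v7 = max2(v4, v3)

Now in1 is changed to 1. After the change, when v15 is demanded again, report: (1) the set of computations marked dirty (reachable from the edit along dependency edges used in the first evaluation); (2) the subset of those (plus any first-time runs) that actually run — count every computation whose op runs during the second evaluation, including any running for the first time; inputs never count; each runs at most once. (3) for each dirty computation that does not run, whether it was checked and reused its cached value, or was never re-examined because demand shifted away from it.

Dirty set: v1, v2, v3, v4, v6, v8, v10, v13, v15.
Run set: v1, v2, v4, v6, v8, v10, v13, v15 (8 run).
Re-examined without running (cache reused): v3.
The important point: at v3 every value read last time is unchanged, so the dirty flag clears without a run.

Initial pass — values computed on the first demand:
  v1 = max2(3, -4) = 3
  v2 = sub(-4, 3) = -7
  v3 = add(3, 3) = 6
  v4 = max2(-7, 6) = 6
  v6 = sub(6, -4) = 10
  v8 = neg(10) = -10
  v10 = add(-10, 6) = -4
  v13 = max2(-4, -4) = -4
  v15 = sub(-4, -10) = 6

Second demand — change propagation:
  v1: re-runs because in1 -4->1; new result 3 (unchanged).
  v2: re-runs because in1 -4->1; new result -2.
  v3: re-examined; everything it read last time is the same (v1 unchanged, in3 unchanged) — cache 6 kept, no run.
  v4: re-runs because v2 -7->-2; new result 6 (unchanged).
  v6: re-runs because in1 -4->1; new result 5.
  v8: re-runs because v6 10->5; new result -5.
  v10: re-runs because v8 -10->-5; new result 1.
  v13: re-runs because in1 -4->1; v10 -4->1; new result 1.
  v15: re-runs because v13 -4->1; v8 -10->-5; new result 6 (unchanged).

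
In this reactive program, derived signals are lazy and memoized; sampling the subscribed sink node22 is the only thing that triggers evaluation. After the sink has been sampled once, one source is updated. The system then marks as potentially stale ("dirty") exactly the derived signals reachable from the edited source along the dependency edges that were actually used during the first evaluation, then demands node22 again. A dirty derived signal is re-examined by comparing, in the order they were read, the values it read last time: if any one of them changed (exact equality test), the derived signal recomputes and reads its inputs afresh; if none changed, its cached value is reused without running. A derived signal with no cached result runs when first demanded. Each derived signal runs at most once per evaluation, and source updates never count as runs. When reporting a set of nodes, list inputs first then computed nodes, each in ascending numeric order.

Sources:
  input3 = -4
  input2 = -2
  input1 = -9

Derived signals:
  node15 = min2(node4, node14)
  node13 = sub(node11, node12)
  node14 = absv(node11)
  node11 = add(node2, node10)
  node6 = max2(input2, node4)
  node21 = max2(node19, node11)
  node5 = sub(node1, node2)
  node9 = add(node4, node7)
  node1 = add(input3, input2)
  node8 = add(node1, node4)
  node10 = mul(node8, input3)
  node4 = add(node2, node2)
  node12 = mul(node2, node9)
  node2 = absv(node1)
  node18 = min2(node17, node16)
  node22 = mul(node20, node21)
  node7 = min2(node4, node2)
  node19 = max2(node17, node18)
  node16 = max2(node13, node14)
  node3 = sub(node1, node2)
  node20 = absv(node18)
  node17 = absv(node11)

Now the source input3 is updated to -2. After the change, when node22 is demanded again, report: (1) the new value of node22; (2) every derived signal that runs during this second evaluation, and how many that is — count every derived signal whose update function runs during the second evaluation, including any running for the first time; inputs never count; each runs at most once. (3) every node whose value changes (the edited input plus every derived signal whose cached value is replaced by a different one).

First demand of the output computes:
  node1 = add(-4, -2) = -6
  node2 = absv(-6) = 6
  node4 = add(6, 6) = 12
  node7 = min2(12, 6) = 6
  node8 = add(-6, 12) = 6
  node9 = add(12, 6) = 18
  node10 = mul(6, -4) = -24
  node11 = add(6, -24) = -18
  node12 = mul(6, 18) = 108
  node13 = sub(-18, 108) = -126
  node14 = absv(-18) = 18
  node16 = max2(-126, 18) = 18
  node17 = absv(-18) = 18
  node18 = min2(18, 18) = 18
  node19 = max2(18, 18) = 18
  node20 = absv(18) = 18
  node21 = max2(18, -18) = 18
  node22 = mul(18, 18) = 324

After the edit, cleaning proceeds:
  node1: a read changed (input3 -4->-2) — executes, giving -4.
  node2: a read changed (node1 -6->-4) — executes, giving 4.
  node4: a read changed (node2 6->4; node2 6->4) — executes, giving 8.
  node7: a read changed (node4 12->8; node2 6->4) — executes, giving 4.
  node8: a read changed (node1 -6->-4; node4 12->8) — executes, giving 4.
  node9: a read changed (node4 12->8; node7 6->4) — executes, giving 12.
  node10: a read changed (node8 6->4; input3 -4->-2) — executes, giving -8.
  node11: a read changed (node2 6->4; node10 -24->-8) — executes, giving -4.
  node12: a read changed (node2 6->4; node9 18->12) — executes, giving 48.
  node13: a read changed (node11 -18->-4; node12 108->48) — executes, giving -52.
  node14: a read changed (node11 -18->-4) — executes, giving 4.
  node16: a read changed (node13 -126->-52; node14 18->4) — executes, giving 4.
  node17: a read changed (node11 -18->-4) — executes, giving 4.
  node18: a read changed (node17 18->4; node16 18->4) — executes, giving 4.
  node19: a read changed (node17 18->4; node18 18->4) — executes, giving 4.
  node20: a read changed (node18 18->4) — executes, giving 4.
  node21: a read changed (node19 18->4; node11 -18->-4) — executes, giving 4.
  node22: a read changed (node20 18->4; node21 18->4) — executes, giving 16.

Demanding node22 again yields 16.
18 derived signals run: node1, node2, node4, node7, node8, node9, node10, node11, node12, node13, node14, node16, node17, node18, node19, node20, node21, node22.
The nodes whose values change: input3, node1, node2, node4, node7, node8, node9, node10, node11, node12, node13, node14, node16, node17, node18, node19, node20, node21, node22.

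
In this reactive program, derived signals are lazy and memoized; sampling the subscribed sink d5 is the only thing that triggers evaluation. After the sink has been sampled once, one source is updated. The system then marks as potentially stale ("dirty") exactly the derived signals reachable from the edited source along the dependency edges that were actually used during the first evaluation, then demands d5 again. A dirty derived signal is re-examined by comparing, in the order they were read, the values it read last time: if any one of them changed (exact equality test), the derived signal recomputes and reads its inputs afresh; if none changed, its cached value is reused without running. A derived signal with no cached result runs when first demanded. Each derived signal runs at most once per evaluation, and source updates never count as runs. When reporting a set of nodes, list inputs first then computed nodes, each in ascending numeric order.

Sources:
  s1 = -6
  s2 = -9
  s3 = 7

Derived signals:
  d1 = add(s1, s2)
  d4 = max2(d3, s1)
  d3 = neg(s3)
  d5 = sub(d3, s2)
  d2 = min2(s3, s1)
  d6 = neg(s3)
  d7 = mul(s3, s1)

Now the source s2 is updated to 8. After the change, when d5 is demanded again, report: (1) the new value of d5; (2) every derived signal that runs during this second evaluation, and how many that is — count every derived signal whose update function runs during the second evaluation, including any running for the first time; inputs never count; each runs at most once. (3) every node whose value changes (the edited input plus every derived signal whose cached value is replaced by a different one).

Demanding d5 again yields -15.
1 derived signals run: d5.
The nodes whose values change: s2, d5.

First demand of the output computes:
  d3 = neg(7) = -7
  d5 = sub(-7, -9) = 2

After the edit, cleaning proceeds:
  d5: a read changed (s2 -9->8) — executes, giving -15.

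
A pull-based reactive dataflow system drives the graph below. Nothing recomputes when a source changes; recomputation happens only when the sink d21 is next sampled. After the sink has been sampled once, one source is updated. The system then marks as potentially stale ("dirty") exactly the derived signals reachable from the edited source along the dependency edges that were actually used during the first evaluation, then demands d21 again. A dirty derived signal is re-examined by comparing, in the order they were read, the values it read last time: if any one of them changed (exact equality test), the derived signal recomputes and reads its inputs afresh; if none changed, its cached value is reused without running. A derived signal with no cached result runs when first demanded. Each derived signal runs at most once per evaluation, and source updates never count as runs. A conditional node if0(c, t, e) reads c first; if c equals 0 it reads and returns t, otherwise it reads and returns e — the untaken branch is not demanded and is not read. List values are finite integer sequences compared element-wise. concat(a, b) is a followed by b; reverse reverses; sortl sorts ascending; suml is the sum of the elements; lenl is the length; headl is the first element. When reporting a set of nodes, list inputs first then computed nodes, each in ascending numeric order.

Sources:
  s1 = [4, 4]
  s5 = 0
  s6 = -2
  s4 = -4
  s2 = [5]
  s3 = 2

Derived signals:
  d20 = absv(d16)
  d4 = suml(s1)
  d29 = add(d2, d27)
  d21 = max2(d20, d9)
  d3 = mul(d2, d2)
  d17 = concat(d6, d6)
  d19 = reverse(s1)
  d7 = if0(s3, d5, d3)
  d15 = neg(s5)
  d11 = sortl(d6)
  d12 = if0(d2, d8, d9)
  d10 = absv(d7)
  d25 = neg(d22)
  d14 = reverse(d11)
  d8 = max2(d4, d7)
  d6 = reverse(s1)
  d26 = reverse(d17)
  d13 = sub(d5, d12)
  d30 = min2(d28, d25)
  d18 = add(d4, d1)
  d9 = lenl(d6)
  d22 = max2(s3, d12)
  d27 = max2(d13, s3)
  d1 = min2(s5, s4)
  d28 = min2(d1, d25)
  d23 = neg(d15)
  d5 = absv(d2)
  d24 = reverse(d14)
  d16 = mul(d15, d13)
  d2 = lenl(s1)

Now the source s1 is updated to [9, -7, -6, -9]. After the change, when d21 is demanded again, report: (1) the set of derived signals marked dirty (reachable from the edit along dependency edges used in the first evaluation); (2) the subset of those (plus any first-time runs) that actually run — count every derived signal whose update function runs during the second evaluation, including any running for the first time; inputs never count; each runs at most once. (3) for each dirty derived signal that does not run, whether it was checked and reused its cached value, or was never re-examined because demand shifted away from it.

First evaluation (everything demanded from the output):
  d2 = lenl([4, 4]) = 2
  d5 = absv(2) = 2
  d6 = reverse([4, 4]) = [4, 4]
  d9 = lenl([4, 4]) = 2
  d12 = if0(d2=2 -> else branch d9) = 2
  d13 = sub(2, 2) = 0
  d15 = neg(0) = 0
  d16 = mul(0, 0) = 0
  d20 = absv(0) = 0
  d21 = max2(0, 2) = 2

Propagation after the edit:
  d2: runs — s1 [4, 4]->[9, -7, -6, -9]; result 4.
  d5: runs — d2 2->4; result 4.
  d6: runs — s1 [4, 4]->[9, -7, -6, -9]; result [-9, -6, -7, 9].
  d9: runs — d6 [4, 4]->[-9, -6, -7, 9]; result 4.
  d12: runs — d2 2->4; d9 2->4; result 4.
  d13: runs — d5 2->4; d12 2->4; result 0 (same value as before).
  d16: checked — values it read are unchanged (d15 unchanged, d13 unchanged); reused cached 0 without running.
  d20: checked — values it read are unchanged (d16 unchanged); reused cached 0 without running.
  d21: runs — d9 2->4; result 4.

Key observation: the cutoff stops propagation at d16 — its inputs' values are unchanged, so it reuses its cache.

Marked dirty: d2, d5, d6, d9, d12, d13, d16, d20, d21.
Derived signals that run: d2, d5, d6, d9, d12, d13, d21 — 7 in total.
Checked but reused from cache: d16, d20.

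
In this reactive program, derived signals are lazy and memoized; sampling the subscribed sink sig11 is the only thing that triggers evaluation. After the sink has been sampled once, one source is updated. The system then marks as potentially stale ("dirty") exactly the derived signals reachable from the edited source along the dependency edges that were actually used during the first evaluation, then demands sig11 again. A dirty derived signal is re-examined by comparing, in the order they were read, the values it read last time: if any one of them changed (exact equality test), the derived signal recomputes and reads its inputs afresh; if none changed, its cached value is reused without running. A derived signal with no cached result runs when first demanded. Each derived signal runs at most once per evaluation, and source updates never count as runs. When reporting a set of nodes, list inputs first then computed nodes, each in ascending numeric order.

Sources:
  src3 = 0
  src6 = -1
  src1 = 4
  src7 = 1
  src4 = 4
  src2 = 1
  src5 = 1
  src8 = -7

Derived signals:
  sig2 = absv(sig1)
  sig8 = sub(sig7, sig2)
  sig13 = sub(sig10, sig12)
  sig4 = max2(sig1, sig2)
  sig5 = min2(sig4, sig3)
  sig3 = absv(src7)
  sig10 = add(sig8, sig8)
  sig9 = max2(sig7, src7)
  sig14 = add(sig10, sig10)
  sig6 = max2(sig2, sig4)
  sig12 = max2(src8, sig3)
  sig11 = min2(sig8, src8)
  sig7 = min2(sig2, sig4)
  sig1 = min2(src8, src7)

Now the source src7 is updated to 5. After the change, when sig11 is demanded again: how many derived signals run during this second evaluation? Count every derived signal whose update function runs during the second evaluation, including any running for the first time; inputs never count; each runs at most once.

First demand of the output computes:
  sig1 = min2(-7, 1) = -7
  sig2 = absv(-7) = 7
  sig4 = max2(-7, 7) = 7
  sig7 = min2(7, 7) = 7
  sig8 = sub(7, 7) = 0
  sig11 = min2(0, -7) = -7

After the edit, cleaning proceeds:
  sig1: a read changed (src7 1->5) — executes, giving -7 — identical to its old value.
  sig2: dirty, but its reads are unchanged (sig1 unchanged); cached 7 stands.
  sig4: dirty, but its reads are unchanged (sig1 unchanged, sig2 unchanged); cached 7 stands.
  sig7: dirty, but its reads are unchanged (sig2 unchanged, sig4 unchanged); cached 7 stands.
  sig8: dirty, but its reads are unchanged (sig7 unchanged, sig2 unchanged); cached 0 stands.
  sig11: dirty, but its reads are unchanged (sig8 unchanged, src8 unchanged); cached -7 stands.

Note the absorption at sig1: it re-runs yet its value is the same, leaving the output's value untouched.

1 derived signals run: sig1.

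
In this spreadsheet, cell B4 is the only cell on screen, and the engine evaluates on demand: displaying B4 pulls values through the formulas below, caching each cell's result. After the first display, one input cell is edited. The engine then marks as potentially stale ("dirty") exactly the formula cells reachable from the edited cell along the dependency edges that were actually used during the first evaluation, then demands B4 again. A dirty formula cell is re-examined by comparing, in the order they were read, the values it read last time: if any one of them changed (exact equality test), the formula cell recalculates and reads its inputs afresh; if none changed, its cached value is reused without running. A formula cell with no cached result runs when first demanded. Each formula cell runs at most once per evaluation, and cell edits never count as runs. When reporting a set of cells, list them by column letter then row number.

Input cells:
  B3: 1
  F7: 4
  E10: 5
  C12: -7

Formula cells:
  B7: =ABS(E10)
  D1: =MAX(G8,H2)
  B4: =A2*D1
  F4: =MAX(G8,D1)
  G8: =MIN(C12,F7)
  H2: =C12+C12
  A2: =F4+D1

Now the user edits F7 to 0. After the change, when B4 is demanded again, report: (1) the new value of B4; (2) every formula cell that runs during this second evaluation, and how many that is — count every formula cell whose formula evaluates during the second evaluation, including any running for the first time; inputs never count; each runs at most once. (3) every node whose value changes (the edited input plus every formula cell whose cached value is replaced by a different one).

Initial pass — values computed on the first demand:
  G8 = MIN(-7, 4) = -7
  H2 = -7 + -7 = -14
  D1 = MAX(-7, -14) = -7
  F4 = MAX(-7, -7) = -7
  A2 = -7 + -7 = -14
  B4 = -14 * -7 = 98

Second demand — change propagation:
  G8: re-runs because F7 4->0; new result -7 (unchanged).
  D1: re-examined; everything it read last time is the same (G8 unchanged, H2 unchanged) — cache -7 kept, no run.
  F4: re-examined; everything it read last time is the same (G8 unchanged, D1 unchanged) — cache -7 kept, no run.
  A2: re-examined; everything it read last time is the same (F4 unchanged, D1 unchanged) — cache -14 kept, no run.
  B4: re-examined; everything it read last time is the same (A2 unchanged, D1 unchanged) — cache 98 kept, no run.

The important point: G8 recomputes to an identical value, and the output ends up unchanged.

B4 now evaluates to 98.
Run set: G8 (1 run).
Changed values: F7.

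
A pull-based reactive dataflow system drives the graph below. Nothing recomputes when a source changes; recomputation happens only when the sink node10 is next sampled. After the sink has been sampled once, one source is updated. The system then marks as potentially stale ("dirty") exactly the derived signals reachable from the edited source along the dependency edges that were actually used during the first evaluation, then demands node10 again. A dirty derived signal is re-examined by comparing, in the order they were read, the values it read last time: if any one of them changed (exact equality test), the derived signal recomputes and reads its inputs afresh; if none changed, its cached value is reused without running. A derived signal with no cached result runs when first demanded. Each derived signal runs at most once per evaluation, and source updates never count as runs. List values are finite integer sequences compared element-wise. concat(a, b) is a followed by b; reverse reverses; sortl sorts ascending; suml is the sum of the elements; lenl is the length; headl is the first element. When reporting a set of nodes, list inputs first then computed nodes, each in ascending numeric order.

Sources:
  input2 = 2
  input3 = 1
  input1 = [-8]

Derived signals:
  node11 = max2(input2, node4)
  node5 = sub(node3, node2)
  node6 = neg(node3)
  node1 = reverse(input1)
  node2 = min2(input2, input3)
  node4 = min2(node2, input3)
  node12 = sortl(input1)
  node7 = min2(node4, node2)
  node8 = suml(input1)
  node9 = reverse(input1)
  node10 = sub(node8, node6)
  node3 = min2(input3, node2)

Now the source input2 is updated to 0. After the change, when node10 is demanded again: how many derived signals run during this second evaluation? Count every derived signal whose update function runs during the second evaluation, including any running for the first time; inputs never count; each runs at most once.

Derived signals that run: node2, node3, node6, node10 — 4 in total.

First evaluation (everything demanded from the output):
  node2 = min2(2, 1) = 1
  node3 = min2(1, 1) = 1
  node6 = neg(1) = -1
  node8 = suml([-8]) = -8
  node10 = sub(-8, -1) = -7

Propagation after the edit:
  node2: runs — input2 2->0; result 0.
  node3: runs — node2 1->0; result 0.
  node6: runs — node3 1->0; result 0.
  node10: runs — node6 -1->0; result -8.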